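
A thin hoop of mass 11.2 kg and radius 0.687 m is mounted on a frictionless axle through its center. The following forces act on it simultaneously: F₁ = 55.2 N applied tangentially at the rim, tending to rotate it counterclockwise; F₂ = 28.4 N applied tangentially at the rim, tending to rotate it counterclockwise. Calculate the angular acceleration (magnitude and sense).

I = MR² = (11.2)(0.687)² = 5.286 kg·m².
Taking counterclockwise as positive: τ₁ = +(55.2)(0.687) = +37.92 N·m; τ₂ = +(28.4)(0.687) = +19.51 N·m.
Net torque τ = 57.43 N·m.
α = τ/I = 57.43/5.286 = 10.87 rad/s².

α ≈ 10.9 rad/s², counterclockwise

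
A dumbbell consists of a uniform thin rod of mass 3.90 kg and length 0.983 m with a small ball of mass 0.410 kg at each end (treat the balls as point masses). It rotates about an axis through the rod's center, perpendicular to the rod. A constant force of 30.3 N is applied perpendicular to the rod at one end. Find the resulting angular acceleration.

I_rod = (1/12)ML² = (1/12)(3.90)(0.983)² = 0.3140 kg·m².
I_balls = 2·m·(L/2)² = 2(0.410)(0.4915)² = 0.1981 kg·m².
Total I = 0.5121 kg·m².
τ = F·(L/2) = (30.3)(0.491) = 14.89 N·m.
α = τ/I = 14.89/0.5121 = 29.08 rad/s².

α ≈ 29.1 rad/s²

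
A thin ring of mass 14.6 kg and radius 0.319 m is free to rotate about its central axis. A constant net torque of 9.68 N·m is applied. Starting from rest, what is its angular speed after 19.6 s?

I = MR² = (14.6)(0.319)² = 1.486 kg·m².
α = τ/I = 9.68/1.486 = 6.515 rad/s².
ω = ω₀ + αt = 0 + (6.515)(19.6) = 127.7 rad/s.

ω ≈ 128 rad/s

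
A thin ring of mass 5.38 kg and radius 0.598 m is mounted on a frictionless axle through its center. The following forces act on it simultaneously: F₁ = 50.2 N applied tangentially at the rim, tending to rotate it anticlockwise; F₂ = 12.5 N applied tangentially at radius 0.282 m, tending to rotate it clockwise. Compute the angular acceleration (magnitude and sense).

I = MR² = (5.38)(0.598)² = 1.924 kg·m².
Taking anticlockwise as positive: τ₁ = +(50.2)(0.598) = +30.02 N·m; τ₂ = −(12.5)(0.282) = −3.525 N·m.
Net torque τ = 26.49 N·m.
α = τ/I = 26.49/1.924 = 13.77 rad/s².

α ≈ 13.8 rad/s², anticlockwise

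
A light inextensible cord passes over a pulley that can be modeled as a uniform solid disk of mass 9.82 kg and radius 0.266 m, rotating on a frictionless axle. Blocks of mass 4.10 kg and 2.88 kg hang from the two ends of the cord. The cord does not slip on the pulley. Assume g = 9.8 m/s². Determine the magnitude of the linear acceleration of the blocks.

a ≈ 1.01 m/s²

I = ½MR² = (1/2)(9.82)(0.266)² = 0.3474 kg·m².
Heavier block: m₁g − T₁ = m₁a. Lighter block: T₂ − m₂g = m₂a.
Pulley: (T₁ − T₂)R = Iα = I(a/R), so T₁ − T₂ = (I/R²)a = (1/2)M_p a = 4.910·a.
Adding the three: (m₁ − m₂)g = (m₁ + m₂ + 4.910)a, so a = (4.10 − 2.88)(9.8)/(4.10 + 2.88 + 4.910) = 1.006 m/s².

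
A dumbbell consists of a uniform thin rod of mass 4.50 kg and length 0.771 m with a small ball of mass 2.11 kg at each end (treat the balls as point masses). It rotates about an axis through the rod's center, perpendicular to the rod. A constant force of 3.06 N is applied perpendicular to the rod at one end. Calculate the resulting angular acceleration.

α ≈ 1.39 rad/s²

I_rod = (1/12)ML² = (1/12)(4.50)(0.771)² = 0.2229 kg·m².
I_balls = 2·m·(L/2)² = 2(2.11)(0.3855)² = 0.6271 kg·m².
Total I = 0.8501 kg·m².
τ = F·(L/2) = (3.06)(0.386) = 1.180 N·m.
α = τ/I = 1.180/0.8501 = 1.388 rad/s².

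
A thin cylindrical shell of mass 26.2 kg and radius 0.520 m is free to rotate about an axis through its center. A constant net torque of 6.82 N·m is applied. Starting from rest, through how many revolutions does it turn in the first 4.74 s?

I = MR² = (26.2)(0.520)² = 7.084 kg·m².
α = τ/I = 6.82/7.084 = 0.9627 rad/s².
θ = ½αt² = ½(0.9627)(4.74)² = 10.81 rad.
Revolutions = θ/(2π) = 1.721.

≈ 1.72 revolutions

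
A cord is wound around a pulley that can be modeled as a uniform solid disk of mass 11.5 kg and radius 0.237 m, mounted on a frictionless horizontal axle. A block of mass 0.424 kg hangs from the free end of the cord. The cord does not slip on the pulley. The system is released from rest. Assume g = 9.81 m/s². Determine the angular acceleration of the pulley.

α ≈ 2.84 rad/s²

I = ½MR² = (1/2)(11.5)(0.237)² = 0.3230 kg·m².
Block: mg − T = ma. Pulley: TR = Iα. No-slip: a = αR, so T = (I/R²)a = 5.750·a.
Then mg = (m + 5.750)a, so a = (0.424)(9.81)/(0.424 + 5.750) = 0.6737 m/s².
α = a/R = 0.6737/0.237 = 2.843 rad/s².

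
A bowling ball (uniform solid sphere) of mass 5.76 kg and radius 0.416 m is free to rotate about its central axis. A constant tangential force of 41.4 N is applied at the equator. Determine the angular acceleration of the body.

α ≈ 43.2 rad/s²

I = (2/5)MR² = (2/5)(5.76)(0.416)² = 0.3987 kg·m².
τ = F R = (41.4)(0.416) = 17.22 N·m.
Newton's second law for rotation, τ = Iα, gives α = τ/I = 17.22/0.3987 = 43.19 rad/s².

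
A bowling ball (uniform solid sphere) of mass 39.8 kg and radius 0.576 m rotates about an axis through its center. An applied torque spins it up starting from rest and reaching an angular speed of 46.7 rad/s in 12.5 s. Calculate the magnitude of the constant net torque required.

τ ≈ 19.7 N·m

I = (2/5)MR² = (2/5)(39.8)(0.576)² = 5.282 kg·m².
α = Δω/Δt = (46.7 − 0)/12.5 = 3.736 rad/s².
τ = Iα = (5.282)(3.736) = 19.73 N·m.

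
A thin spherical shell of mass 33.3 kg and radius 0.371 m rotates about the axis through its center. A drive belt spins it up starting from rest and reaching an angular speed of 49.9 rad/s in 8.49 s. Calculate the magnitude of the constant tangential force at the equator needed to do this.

I = (2/3)MR² = (2/3)(33.3)(0.371)² = 3.056 kg·m².
α = Δω/Δt = (49.9 − 0)/8.49 = 5.878 rad/s².
The required torque is τ = Iα = (3.056)(5.878) = 17.96 N·m.
A tangential force at the equator gives τ = FR, so F = τ/R = 17.96/0.371 = 48.41 N.

F ≈ 48.4 N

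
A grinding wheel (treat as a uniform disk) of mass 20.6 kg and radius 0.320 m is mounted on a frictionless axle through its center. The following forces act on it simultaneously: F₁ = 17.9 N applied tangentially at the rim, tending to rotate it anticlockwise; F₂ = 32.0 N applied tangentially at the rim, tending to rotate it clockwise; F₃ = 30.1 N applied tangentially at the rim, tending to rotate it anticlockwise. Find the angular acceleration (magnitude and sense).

α ≈ 4.85 rad/s², anticlockwise

I = ½MR² = (1/2)(20.6)(0.320)² = 1.055 kg·m².
Taking anticlockwise as positive: τ₁ = +(17.9)(0.320) = +5.728 N·m; τ₂ = −(32.0)(0.320) = −10.24 N·m; τ₃ = +(30.1)(0.320) = +9.632 N·m.
Net torque τ = 5.120 N·m.
α = τ/I = 5.120/1.055 = 4.854 rad/s².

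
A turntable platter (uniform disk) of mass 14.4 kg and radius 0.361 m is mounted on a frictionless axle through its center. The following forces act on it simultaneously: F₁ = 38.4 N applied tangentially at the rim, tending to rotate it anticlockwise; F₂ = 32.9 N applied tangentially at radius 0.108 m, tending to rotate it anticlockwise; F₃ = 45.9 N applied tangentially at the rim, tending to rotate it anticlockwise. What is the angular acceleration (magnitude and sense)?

α ≈ 36.2 rad/s², anticlockwise

I = ½MR² = (1/2)(14.4)(0.361)² = 0.9383 kg·m².
Taking anticlockwise as positive: τ₁ = +(38.4)(0.361) = +13.86 N·m; τ₂ = +(32.9)(0.108) = +3.553 N·m; τ₃ = +(45.9)(0.361) = +16.57 N·m.
Net torque τ = 33.99 N·m.
α = τ/I = 33.99/0.9383 = 36.22 rad/s².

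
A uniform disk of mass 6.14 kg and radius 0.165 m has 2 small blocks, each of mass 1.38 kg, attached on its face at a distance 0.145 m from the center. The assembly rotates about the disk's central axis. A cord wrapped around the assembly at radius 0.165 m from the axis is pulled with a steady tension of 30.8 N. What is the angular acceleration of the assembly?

α ≈ 35.9 rad/s²

I_disk = ½MR² = ½(6.14)(0.165)² = 0.08358 kg·m².
I_blocks = 2·m·r² = 2(1.38)(0.145)² = 0.05803 kg·m².
Total I = 0.1416 kg·m².
τ = F r = (30.8)(0.165) = 5.082 N·m.
α = τ/I = 5.082/0.1416 = 35.89 rad/s².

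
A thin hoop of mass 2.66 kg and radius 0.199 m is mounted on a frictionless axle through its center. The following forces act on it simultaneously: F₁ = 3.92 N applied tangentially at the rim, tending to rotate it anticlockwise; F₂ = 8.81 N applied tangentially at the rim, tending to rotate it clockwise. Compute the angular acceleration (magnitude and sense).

α ≈ 9.24 rad/s², clockwise

I = MR² = (2.66)(0.199)² = 0.1053 kg·m².
Taking anticlockwise as positive: τ₁ = +(3.92)(0.199) = +0.7801 N·m; τ₂ = −(8.81)(0.199) = −1.753 N·m.
Net torque τ = -0.9731 N·m.
α = τ/I = -0.9731/0.1053 = -9.238 rad/s².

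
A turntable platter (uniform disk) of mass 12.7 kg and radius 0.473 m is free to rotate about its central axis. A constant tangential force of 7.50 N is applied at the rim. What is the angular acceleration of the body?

I = ½MR² = (1/2)(12.7)(0.473)² = 1.421 kg·m².
τ = F R = (7.50)(0.473) = 3.547 N·m.
From τ = Iα: α = 3.547/1.421 = 2.497 rad/s².

α ≈ 2.50 rad/s²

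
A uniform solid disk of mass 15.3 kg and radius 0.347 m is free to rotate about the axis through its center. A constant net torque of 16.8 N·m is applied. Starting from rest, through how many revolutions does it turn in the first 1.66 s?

I = ½MR² = (1/2)(15.3)(0.347)² = 0.9211 kg·m².
α = τ/I = 16.8/0.9211 = 18.24 rad/s².
θ = ½αt² = ½(18.24)(1.66)² = 25.13 rad.
Revolutions = θ/(2π) = 3.999.

≈ 4.00 revolutions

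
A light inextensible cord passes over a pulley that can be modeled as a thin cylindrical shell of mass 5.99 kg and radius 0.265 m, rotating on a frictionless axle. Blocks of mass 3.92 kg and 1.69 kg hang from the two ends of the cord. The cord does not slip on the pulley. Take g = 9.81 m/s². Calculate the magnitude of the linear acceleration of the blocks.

a ≈ 1.89 m/s²

I = MR² = (5.99)(0.265)² = 0.4206 kg·m².
Heavier block: m₁g − T₁ = m₁a. Lighter block: T₂ − m₂g = m₂a.
Pulley: (T₁ − T₂)R = Iα = I(a/R), so T₁ − T₂ = (I/R²)a = 1·M_p a = 5.990·a.
Adding the three: (m₁ − m₂)g = (m₁ + m₂ + 5.990)a, so a = (3.92 − 1.69)(9.81)/(3.92 + 1.69 + 5.990) = 1.886 m/s².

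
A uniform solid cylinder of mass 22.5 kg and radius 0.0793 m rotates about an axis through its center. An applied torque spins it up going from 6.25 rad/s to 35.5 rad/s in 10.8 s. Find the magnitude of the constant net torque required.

τ ≈ 0.192 N·m

I = ½MR² = (1/2)(22.5)(0.0793)² = 0.07075 kg·m².
α = Δω/Δt = (35.5 − 6.25)/10.8 = 2.708 rad/s².
τ = Iα = (0.07075)(2.708) = 0.1916 N·m.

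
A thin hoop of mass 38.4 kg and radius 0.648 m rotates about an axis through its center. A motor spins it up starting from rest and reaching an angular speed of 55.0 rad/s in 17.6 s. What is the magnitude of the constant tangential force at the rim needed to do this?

I = MR² = (38.4)(0.648)² = 16.12 kg·m².
α = Δω/Δt = (55.0 − 0)/17.6 = 3.125 rad/s².
The required torque is τ = Iα = (16.12)(3.125) = 50.39 N·m.
A tangential force at the rim gives τ = FR, so F = τ/R = 50.39/0.648 = 77.76 N.

F ≈ 77.8 N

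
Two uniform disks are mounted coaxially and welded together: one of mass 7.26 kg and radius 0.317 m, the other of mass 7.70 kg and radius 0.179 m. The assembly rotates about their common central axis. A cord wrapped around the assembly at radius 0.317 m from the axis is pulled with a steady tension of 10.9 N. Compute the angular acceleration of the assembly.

I = ½M₁R₁² + ½M₂R₂² = ½(7.26)(0.317)² + ½(7.70)(0.179)² = 0.4881 kg·m².
τ = F r = (10.9)(0.317) = 3.455 N·m.
α = τ/I = 3.455/0.4881 = 7.079 rad/s².

α ≈ 7.08 rad/s²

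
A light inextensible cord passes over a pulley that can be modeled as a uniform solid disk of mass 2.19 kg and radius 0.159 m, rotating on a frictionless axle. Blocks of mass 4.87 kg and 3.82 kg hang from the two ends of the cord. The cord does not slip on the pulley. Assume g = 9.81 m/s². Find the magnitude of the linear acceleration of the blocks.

I = ½MR² = (1/2)(2.19)(0.159)² = 0.02768 kg·m².
Heavier block: m₁g − T₁ = m₁a. Lighter block: T₂ − m₂g = m₂a.
Pulley: (T₁ − T₂)R = Iα = I(a/R), so T₁ − T₂ = (I/R²)a = (1/2)M_p a = 1.095·a.
Adding the three: (m₁ − m₂)g = (m₁ + m₂ + 1.095)a, so a = (4.87 − 3.82)(9.81)/(4.87 + 3.82 + 1.095) = 1.053 m/s².

a ≈ 1.05 m/s²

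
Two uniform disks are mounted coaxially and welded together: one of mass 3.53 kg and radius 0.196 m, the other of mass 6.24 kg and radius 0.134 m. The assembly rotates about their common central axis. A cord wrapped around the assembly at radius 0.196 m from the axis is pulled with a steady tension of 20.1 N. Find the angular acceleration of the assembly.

I = ½M₁R₁² + ½M₂R₂² = ½(3.53)(0.196)² + ½(6.24)(0.134)² = 0.1238 kg·m².
τ = F r = (20.1)(0.196) = 3.940 N·m.
α = τ/I = 3.940/0.1238 = 31.82 rad/s².

α ≈ 31.8 rad/s²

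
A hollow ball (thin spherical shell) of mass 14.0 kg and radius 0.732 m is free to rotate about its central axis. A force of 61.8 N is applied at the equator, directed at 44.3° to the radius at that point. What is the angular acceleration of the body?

α ≈ 6.32 rad/s²

I = (2/3)MR² = (2/3)(14.0)(0.732)² = 5.001 kg·m².
Only the tangential component produces torque: τ = F R sinθ = (61.8)(0.732) sin 44.3° = 31.59 N·m.
From τ = Iα: α = 31.59/5.001 = 6.318 rad/s².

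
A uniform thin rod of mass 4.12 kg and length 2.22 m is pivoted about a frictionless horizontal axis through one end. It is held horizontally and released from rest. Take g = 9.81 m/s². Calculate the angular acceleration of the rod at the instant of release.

α ≈ 6.63 rad/s²

About the pivot, I = (1/3)ML² = (1/3)(4.12)(2.22)² = 6.768 kg·m².
The weight acts at the center, a distance L/2 = 1.110 m from the pivot; τ = Mg(L/2) = 44.86 N·m.
α = τ/I = 44.86/6.768 = 6.628 rad/s².
(Equivalently α = (3g/(2L)) = 6.628 rad/s².)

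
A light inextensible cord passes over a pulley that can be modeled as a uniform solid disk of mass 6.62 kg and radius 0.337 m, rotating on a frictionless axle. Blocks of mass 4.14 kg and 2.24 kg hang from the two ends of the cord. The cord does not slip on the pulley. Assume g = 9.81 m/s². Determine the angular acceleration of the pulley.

I = ½MR² = (1/2)(6.62)(0.337)² = 0.3759 kg·m².
Heavier block: m₁g − T₁ = m₁a. Lighter block: T₂ − m₂g = m₂a.
Pulley: (T₁ − T₂)R = Iα = I(a/R), so T₁ − T₂ = (I/R²)a = (1/2)M_p a = 3.310·a.
Adding the three: (m₁ − m₂)g = (m₁ + m₂ + 3.310)a, so a = (4.14 − 2.24)(9.81)/(4.14 + 2.24 + 3.310) = 1.924 m/s².
α = a/R = 1.924/0.337 = 5.708 rad/s².

α ≈ 5.71 rad/s²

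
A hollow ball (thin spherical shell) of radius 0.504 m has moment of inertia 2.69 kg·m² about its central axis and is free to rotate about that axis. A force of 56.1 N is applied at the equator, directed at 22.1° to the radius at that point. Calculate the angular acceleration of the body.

Only the tangential component produces torque: τ = F R sinθ = (56.1)(0.504) sin 22.1° = 10.64 N·m.
From τ = Iα: α = 10.64/2.690 = 3.954 rad/s².

α ≈ 3.95 rad/s²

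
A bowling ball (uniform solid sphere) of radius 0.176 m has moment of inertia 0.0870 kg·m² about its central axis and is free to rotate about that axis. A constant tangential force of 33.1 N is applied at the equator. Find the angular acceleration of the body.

τ = F R = (33.1)(0.176) = 5.826 N·m.
Newton's second law for rotation, τ = Iα, gives α = τ/I = 5.826/0.08700 = 66.96 rad/s².

α ≈ 67.0 rad/s²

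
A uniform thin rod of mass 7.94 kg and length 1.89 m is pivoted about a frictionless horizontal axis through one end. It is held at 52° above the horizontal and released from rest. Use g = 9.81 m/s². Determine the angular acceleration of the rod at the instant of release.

About the pivot, I = (1/3)ML² = (1/3)(7.94)(1.89)² = 9.454 kg·m².
The weight acts at the center, a distance L/2 = 0.9450 m from the pivot; τ = Mg(L/2) cos 52° = 45.32 N·m.
α = τ/I = 45.32/9.454 = 4.793 rad/s².
(Equivalently α = (3g/(2L)) cos 52° = 4.793 rad/s².)

α ≈ 4.79 rad/s²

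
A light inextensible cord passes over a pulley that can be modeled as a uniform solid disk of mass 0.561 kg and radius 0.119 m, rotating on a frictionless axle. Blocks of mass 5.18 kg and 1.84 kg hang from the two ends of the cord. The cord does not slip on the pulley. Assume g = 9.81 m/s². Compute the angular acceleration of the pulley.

α ≈ 37.7 rad/s²

I = ½MR² = (1/2)(0.561)(0.119)² = 0.003972 kg·m².
Heavier block: m₁g − T₁ = m₁a. Lighter block: T₂ − m₂g = m₂a.
Pulley: (T₁ − T₂)R = Iα = I(a/R), so T₁ − T₂ = (I/R²)a = (1/2)M_p a = 0.2805·a.
Adding the three: (m₁ − m₂)g = (m₁ + m₂ + 0.2805)a, so a = (5.18 − 1.84)(9.81)/(5.18 + 1.84 + 0.2805) = 4.488 m/s².
α = a/R = 4.488/0.119 = 37.72 rad/s².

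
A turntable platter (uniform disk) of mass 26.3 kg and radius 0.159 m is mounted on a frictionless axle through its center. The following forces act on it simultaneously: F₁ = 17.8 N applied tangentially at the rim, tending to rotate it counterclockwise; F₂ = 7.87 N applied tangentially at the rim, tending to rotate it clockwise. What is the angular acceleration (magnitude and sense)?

I = ½MR² = (1/2)(26.3)(0.159)² = 0.3324 kg·m².
Taking counterclockwise as positive: τ₁ = +(17.8)(0.159) = +2.830 N·m; τ₂ = −(7.87)(0.159) = −1.251 N·m.
Net torque τ = 1.579 N·m.
α = τ/I = 1.579/0.3324 = 4.749 rad/s².

α ≈ 4.75 rad/s², counterclockwise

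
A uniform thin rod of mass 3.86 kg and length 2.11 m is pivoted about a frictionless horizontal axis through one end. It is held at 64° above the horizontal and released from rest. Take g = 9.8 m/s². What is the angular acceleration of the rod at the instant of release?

About the pivot, I = (1/3)ML² = (1/3)(3.86)(2.11)² = 5.728 kg·m².
The weight acts at the center, a distance L/2 = 1.055 m from the pivot; τ = Mg(L/2) cos 64° = 17.49 N·m.
α = τ/I = 17.49/5.728 = 3.054 rad/s².

α ≈ 3.05 rad/s²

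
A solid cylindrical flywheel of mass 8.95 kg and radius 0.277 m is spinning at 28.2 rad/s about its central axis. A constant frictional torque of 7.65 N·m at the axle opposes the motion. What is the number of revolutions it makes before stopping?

I = ½MR² = (1/2)(8.95)(0.277)² = 0.3434 kg·m².
The net torque has magnitude 7.65 N·m, opposing ω.
|α| = τ/I = 7.650/0.3434 = 22.28 rad/s² (deceleration).
ω² = ω₀² − 2|α|θ with ω = 0 ⇒ θ = ω₀²/(2|α|) = 17.85 rad = 2.840 rev.

≈ 2.84 revolutions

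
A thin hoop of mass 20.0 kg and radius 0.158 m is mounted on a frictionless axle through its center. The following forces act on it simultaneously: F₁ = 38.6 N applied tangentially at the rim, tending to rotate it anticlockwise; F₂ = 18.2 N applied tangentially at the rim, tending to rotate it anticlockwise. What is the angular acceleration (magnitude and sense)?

I = MR² = (20.0)(0.158)² = 0.4993 kg·m².
Taking anticlockwise as positive: τ₁ = +(38.6)(0.158) = +6.099 N·m; τ₂ = +(18.2)(0.158) = +2.876 N·m.
Net torque τ = 8.974 N·m.
α = τ/I = 8.974/0.4993 = 17.97 rad/s².

α ≈ 18.0 rad/s², anticlockwise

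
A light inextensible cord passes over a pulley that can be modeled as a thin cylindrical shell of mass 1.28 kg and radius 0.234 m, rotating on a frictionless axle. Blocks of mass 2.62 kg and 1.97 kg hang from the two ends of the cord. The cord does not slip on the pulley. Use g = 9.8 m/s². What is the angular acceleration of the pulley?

α ≈ 4.64 rad/s²

I = MR² = (1.28)(0.234)² = 0.07009 kg·m².
Heavier block: m₁g − T₁ = m₁a. Lighter block: T₂ − m₂g = m₂a.
Pulley: (T₁ − T₂)R = Iα = I(a/R), so T₁ − T₂ = (I/R²)a = 1·M_p a = 1.280·a.
Adding the three: (m₁ − m₂)g = (m₁ + m₂ + 1.280)a, so a = (2.62 − 1.97)(9.8)/(2.62 + 1.97 + 1.280) = 1.085 m/s².
α = a/R = 1.085/0.234 = 4.638 rad/s².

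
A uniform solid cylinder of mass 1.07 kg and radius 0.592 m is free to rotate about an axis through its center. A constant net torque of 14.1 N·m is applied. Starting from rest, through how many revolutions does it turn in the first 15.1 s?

≈ 1360 revolutions

I = ½MR² = (1/2)(1.07)(0.592)² = 0.1875 kg·m².
α = τ/I = 14.1/0.1875 = 75.20 rad/s².
θ = ½αt² = ½(75.20)(15.1)² = 8573 rad.
Revolutions = θ/(2π) = 1364.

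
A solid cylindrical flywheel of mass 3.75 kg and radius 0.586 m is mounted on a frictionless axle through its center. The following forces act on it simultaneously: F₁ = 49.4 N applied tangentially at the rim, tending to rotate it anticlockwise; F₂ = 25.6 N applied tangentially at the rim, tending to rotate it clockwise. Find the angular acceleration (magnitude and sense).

α ≈ 21.7 rad/s², anticlockwise

I = ½MR² = (1/2)(3.75)(0.586)² = 0.6439 kg·m².
Taking anticlockwise as positive: τ₁ = +(49.4)(0.586) = +28.95 N·m; τ₂ = −(25.6)(0.586) = −15.00 N·m.
Net torque τ = 13.95 N·m.
α = τ/I = 13.95/0.6439 = 21.66 rad/s².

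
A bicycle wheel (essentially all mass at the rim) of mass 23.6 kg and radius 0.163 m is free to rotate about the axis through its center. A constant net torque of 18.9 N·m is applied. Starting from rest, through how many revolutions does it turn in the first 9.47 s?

≈ 215 revolutions

I = MR² = (23.6)(0.163)² = 0.6270 kg·m².
α = τ/I = 18.9/0.6270 = 30.14 rad/s².
θ = ½αt² = ½(30.14)(9.47)² = 1352 rad.
Revolutions = θ/(2π) = 215.1.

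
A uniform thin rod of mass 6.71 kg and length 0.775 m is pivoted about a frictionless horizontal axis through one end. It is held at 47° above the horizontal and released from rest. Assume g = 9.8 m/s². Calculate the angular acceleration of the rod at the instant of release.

About the pivot, I = (1/3)ML² = (1/3)(6.71)(0.775)² = 1.343 kg·m².
The weight acts at the center, a distance L/2 = 0.3875 m from the pivot; τ = Mg(L/2) cos 47° = 17.38 N·m.
α = τ/I = 17.38/1.343 = 12.94 rad/s².

α ≈ 12.9 rad/s²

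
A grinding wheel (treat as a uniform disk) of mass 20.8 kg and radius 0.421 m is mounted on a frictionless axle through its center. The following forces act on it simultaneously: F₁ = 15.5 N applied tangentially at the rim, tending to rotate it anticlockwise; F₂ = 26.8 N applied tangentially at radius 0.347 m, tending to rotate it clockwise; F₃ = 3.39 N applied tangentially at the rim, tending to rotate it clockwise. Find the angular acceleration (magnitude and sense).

α ≈ 2.28 rad/s², clockwise

I = ½MR² = (1/2)(20.8)(0.421)² = 1.843 kg·m².
Taking anticlockwise as positive: τ₁ = +(15.5)(0.421) = +6.526 N·m; τ₂ = −(26.8)(0.347) = −9.300 N·m; τ₃ = −(3.39)(0.421) = −1.427 N·m.
Net torque τ = -4.201 N·m.
α = τ/I = -4.201/1.843 = -2.279 rad/s².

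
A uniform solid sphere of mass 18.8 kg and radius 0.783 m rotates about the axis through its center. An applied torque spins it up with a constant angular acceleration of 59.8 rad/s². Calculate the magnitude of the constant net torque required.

τ ≈ 276 N·m

I = (2/5)MR² = (2/5)(18.8)(0.783)² = 4.610 kg·m².
τ = Iα = (4.610)(59.80) = 275.7 N·m.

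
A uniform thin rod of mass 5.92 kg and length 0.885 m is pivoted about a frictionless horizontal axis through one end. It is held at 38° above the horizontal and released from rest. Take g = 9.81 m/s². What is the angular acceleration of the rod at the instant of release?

α ≈ 13.1 rad/s²

About the pivot, I = (1/3)ML² = (1/3)(5.92)(0.885)² = 1.546 kg·m².
The weight acts at the center, a distance L/2 = 0.4425 m from the pivot; τ = Mg(L/2) cos 38° = 20.25 N·m.
α = τ/I = 20.25/1.546 = 13.10 rad/s².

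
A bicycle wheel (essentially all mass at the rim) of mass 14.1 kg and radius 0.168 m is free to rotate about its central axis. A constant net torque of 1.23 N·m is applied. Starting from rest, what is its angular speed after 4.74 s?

I = MR² = (14.1)(0.168)² = 0.3980 kg·m².
α = τ/I = 1.23/0.3980 = 3.091 rad/s².
ω = ω₀ + αt = 0 + (3.091)(4.74) = 14.65 rad/s.

ω ≈ 14.7 rad/s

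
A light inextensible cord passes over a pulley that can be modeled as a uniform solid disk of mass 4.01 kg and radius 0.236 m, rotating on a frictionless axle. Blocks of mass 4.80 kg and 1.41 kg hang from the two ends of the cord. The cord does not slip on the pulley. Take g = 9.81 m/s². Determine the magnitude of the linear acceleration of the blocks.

a ≈ 4.05 m/s²

I = ½MR² = (1/2)(4.01)(0.236)² = 0.1117 kg·m².
Heavier block: m₁g − T₁ = m₁a. Lighter block: T₂ − m₂g = m₂a.
Pulley: (T₁ − T₂)R = Iα = I(a/R), so T₁ − T₂ = (I/R²)a = (1/2)M_p a = 2.005·a.
Adding the three: (m₁ − m₂)g = (m₁ + m₂ + 2.005)a, so a = (4.80 − 1.41)(9.81)/(4.80 + 1.41 + 2.005) = 4.048 m/s².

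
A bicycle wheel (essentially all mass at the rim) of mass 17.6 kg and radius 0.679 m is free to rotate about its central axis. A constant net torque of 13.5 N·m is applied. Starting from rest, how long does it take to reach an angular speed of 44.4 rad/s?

I = MR² = (17.6)(0.679)² = 8.114 kg·m².
α = τ/I = 13.5/8.114 = 1.664 rad/s².
ω = αt ⇒ t = ω/α = 44.4/1.664 = 26.69 s.

t ≈ 26.7 s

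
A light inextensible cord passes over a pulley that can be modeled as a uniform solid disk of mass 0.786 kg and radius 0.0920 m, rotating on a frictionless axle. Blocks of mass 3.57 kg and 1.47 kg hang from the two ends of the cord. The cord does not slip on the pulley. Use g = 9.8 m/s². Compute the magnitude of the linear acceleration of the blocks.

a ≈ 3.79 m/s²

I = ½MR² = (1/2)(0.786)(0.0920)² = 0.003326 kg·m².
Heavier block: m₁g − T₁ = m₁a. Lighter block: T₂ − m₂g = m₂a.
Pulley: (T₁ − T₂)R = Iα = I(a/R), so T₁ − T₂ = (I/R²)a = (1/2)M_p a = 0.3930·a.
Adding the three: (m₁ − m₂)g = (m₁ + m₂ + 0.3930)a, so a = (3.57 − 1.47)(9.8)/(3.57 + 1.47 + 0.3930) = 3.788 m/s².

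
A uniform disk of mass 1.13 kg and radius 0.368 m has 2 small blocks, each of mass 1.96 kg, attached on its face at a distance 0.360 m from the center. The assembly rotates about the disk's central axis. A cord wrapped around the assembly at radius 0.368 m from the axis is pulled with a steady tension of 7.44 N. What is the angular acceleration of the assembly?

I_disk = ½MR² = ½(1.13)(0.368)² = 0.07651 kg·m².
I_blocks = 2·m·r² = 2(1.96)(0.360)² = 0.5080 kg·m².
Total I = 0.5845 kg·m².
τ = F r = (7.44)(0.368) = 2.738 N·m.
α = τ/I = 2.738/0.5845 = 4.684 rad/s².

α ≈ 4.68 rad/s²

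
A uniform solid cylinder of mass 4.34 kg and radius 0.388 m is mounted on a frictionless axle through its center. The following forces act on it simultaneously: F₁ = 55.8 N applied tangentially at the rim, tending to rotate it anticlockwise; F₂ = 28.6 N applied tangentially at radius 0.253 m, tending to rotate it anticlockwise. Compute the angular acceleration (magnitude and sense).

α ≈ 88.4 rad/s², anticlockwise

I = ½MR² = (1/2)(4.34)(0.388)² = 0.3267 kg·m².
Taking anticlockwise as positive: τ₁ = +(55.8)(0.388) = +21.65 N·m; τ₂ = +(28.6)(0.253) = +7.236 N·m.
Net torque τ = 28.89 N·m.
α = τ/I = 28.89/0.3267 = 88.42 rad/s².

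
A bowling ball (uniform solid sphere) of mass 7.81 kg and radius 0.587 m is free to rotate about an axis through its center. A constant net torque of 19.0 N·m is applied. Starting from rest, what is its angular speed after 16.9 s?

I = (2/5)MR² = (2/5)(7.81)(0.587)² = 1.076 kg·m².
α = τ/I = 19.0/1.076 = 17.65 rad/s².
ω = ω₀ + αt = 0 + (17.65)(16.9) = 298.3 rad/s.

ω ≈ 298 rad/s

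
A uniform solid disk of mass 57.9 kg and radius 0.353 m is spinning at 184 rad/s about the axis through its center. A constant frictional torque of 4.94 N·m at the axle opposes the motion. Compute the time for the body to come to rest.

I = ½MR² = (1/2)(57.9)(0.353)² = 3.607 kg·m².
The net torque has magnitude 4.94 N·m, opposing ω.
|α| = τ/I = 4.940/3.607 = 1.369 rad/s² (deceleration).
0 = ω₀ − |α|t ⇒ t = ω₀/|α| = 184/1.369 = 134.4 s.

t ≈ 134 s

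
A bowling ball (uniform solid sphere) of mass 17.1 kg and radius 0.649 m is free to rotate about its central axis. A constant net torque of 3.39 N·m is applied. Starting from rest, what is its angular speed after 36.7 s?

I = (2/5)MR² = (2/5)(17.1)(0.649)² = 2.881 kg·m².
α = τ/I = 3.39/2.881 = 1.177 rad/s².
ω = ω₀ + αt = 0 + (1.177)(36.7) = 43.18 rad/s.

ω ≈ 43.2 rad/s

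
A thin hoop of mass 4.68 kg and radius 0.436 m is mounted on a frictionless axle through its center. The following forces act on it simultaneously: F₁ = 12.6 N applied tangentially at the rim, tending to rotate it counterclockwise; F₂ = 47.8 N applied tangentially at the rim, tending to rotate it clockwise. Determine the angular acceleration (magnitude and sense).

α ≈ 17.3 rad/s², clockwise

I = MR² = (4.68)(0.436)² = 0.8896 kg·m².
Taking counterclockwise as positive: τ₁ = +(12.6)(0.436) = +5.494 N·m; τ₂ = −(47.8)(0.436) = −20.84 N·m.
Net torque τ = -15.35 N·m.
α = τ/I = -15.35/0.8896 = -17.25 rad/s².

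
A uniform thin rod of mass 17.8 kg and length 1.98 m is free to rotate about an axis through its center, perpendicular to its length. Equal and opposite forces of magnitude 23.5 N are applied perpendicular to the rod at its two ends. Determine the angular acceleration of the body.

I = (1/12)ML² = (1/12)(17.8)(1.98)² = 5.815 kg·m².
The couple gives τ = F·(L/2) + F·(L/2) = F L = (23.5)(1.98) = 46.53 N·m.
From τ = Iα: α = 46.53/5.815 = 8.001 rad/s².

α ≈ 8.00 rad/s²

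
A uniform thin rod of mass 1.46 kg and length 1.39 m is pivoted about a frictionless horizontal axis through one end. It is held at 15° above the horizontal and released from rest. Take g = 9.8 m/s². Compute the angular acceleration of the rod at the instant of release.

α ≈ 10.2 rad/s²

About the pivot, I = (1/3)ML² = (1/3)(1.46)(1.39)² = 0.9403 kg·m².
The weight acts at the center, a distance L/2 = 0.6950 m from the pivot; τ = Mg(L/2) cos 15° = 9.605 N·m.
α = τ/I = 9.605/0.9403 = 10.22 rad/s².
(Equivalently α = (3g/(2L)) cos 15° = 10.22 rad/s².)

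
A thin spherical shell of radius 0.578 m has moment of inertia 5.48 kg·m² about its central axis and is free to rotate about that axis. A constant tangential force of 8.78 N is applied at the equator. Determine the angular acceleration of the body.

α ≈ 0.926 rad/s²

τ = F R = (8.78)(0.578) = 5.075 N·m.
Newton's second law for rotation, τ = Iα, gives α = τ/I = 5.075/5.480 = 0.9261 rad/s².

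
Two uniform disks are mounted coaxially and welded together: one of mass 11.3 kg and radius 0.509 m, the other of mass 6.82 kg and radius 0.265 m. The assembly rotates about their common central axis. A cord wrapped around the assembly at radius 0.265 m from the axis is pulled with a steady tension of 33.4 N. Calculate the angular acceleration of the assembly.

α ≈ 5.20 rad/s²

I = ½M₁R₁² + ½M₂R₂² = ½(11.3)(0.509)² + ½(6.82)(0.265)² = 1.703 kg·m².
τ = F r = (33.4)(0.265) = 8.851 N·m.
α = τ/I = 8.851/1.703 = 5.196 rad/s².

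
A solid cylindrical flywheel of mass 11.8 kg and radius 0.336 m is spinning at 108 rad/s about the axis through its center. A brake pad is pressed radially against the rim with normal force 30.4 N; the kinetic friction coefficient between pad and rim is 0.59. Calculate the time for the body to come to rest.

t ≈ 11.9 s

I = ½MR² = (1/2)(11.8)(0.336)² = 0.6661 kg·m².
Friction force f = μN = (0.59)(30.4) = 17.94 N at the rim; torque magnitude τ = fR = 6.026 N·m, opposing ω.
|α| = τ/I = 6.026/0.6661 = 9.048 rad/s² (deceleration).
0 = ω₀ − |α|t ⇒ t = ω₀/|α| = 108/9.048 = 11.94 s.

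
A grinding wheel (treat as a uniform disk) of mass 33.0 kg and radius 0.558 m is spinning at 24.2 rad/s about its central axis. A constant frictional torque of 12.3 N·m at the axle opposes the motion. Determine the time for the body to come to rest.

I = ½MR² = (1/2)(33.0)(0.558)² = 5.138 kg·m².
The net torque has magnitude 12.3 N·m, opposing ω.
|α| = τ/I = 12.30/5.138 = 2.394 rad/s² (deceleration).
0 = ω₀ − |α|t ⇒ t = ω₀/|α| = 24.2/2.394 = 10.11 s.

t ≈ 10.1 s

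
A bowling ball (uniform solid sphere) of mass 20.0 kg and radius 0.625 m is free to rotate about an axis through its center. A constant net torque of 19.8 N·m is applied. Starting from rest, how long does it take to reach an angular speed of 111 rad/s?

t ≈ 17.5 s

I = (2/5)MR² = (2/5)(20.0)(0.625)² = 3.125 kg·m².
α = τ/I = 19.8/3.125 = 6.336 rad/s².
ω = αt ⇒ t = ω/α = 111/6.336 = 17.52 s.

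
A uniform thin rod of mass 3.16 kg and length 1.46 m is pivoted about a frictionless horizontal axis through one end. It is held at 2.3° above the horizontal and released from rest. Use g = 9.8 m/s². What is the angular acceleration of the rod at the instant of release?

α ≈ 10.1 rad/s²

About the pivot, I = (1/3)ML² = (1/3)(3.16)(1.46)² = 2.245 kg·m².
The weight acts at the center, a distance L/2 = 0.7300 m from the pivot; τ = Mg(L/2) cos 2.3° = 22.59 N·m.
α = τ/I = 22.59/2.245 = 10.06 rad/s².
(Equivalently α = (3g/(2L)) cos 2.3° = 10.06 rad/s².)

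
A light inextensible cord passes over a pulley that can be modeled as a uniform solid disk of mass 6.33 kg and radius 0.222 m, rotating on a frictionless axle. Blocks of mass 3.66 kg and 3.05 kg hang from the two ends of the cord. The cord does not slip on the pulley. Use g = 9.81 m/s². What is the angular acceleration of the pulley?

I = ½MR² = (1/2)(6.33)(0.222)² = 0.1560 kg·m².
Heavier block: m₁g − T₁ = m₁a. Lighter block: T₂ − m₂g = m₂a.
Pulley: (T₁ − T₂)R = Iα = I(a/R), so T₁ − T₂ = (I/R²)a = (1/2)M_p a = 3.165·a.
Adding the three: (m₁ − m₂)g = (m₁ + m₂ + 3.165)a, so a = (3.66 − 3.05)(9.81)/(3.66 + 3.05 + 3.165) = 0.6060 m/s².
α = a/R = 0.6060/0.222 = 2.730 rad/s².

α ≈ 2.73 rad/s²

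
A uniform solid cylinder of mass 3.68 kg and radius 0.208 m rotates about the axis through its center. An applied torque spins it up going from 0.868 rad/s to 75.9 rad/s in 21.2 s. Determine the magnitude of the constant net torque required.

I = ½MR² = (1/2)(3.68)(0.208)² = 0.07961 kg·m².
α = Δω/Δt = (75.9 − 0.868)/21.2 = 3.539 rad/s².
τ = Iα = (0.07961)(3.539) = 0.2817 N·m.

τ ≈ 0.282 N·m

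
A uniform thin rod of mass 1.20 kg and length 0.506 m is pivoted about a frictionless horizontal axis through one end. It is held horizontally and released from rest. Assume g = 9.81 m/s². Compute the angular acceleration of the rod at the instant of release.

About the pivot, I = (1/3)ML² = (1/3)(1.20)(0.506)² = 0.1024 kg·m².
The weight acts at the center, a distance L/2 = 0.2530 m from the pivot; τ = Mg(L/2) = 2.978 N·m.
α = τ/I = 2.978/0.1024 = 29.08 rad/s².
(Equivalently α = (3g/(2L)) = 29.08 rad/s².)

α ≈ 29.1 rad/s²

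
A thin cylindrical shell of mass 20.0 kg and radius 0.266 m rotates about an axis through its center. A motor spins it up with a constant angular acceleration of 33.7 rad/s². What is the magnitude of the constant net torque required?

τ ≈ 47.7 N·m

I = MR² = (20.0)(0.266)² = 1.415 kg·m².
τ = Iα = (1.415)(33.70) = 47.69 N·m.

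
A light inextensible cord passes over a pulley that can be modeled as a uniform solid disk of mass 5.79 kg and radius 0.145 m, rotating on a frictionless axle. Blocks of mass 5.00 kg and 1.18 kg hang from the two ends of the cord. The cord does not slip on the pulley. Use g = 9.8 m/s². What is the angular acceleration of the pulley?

I = ½MR² = (1/2)(5.79)(0.145)² = 0.06087 kg·m².
Heavier block: m₁g − T₁ = m₁a. Lighter block: T₂ − m₂g = m₂a.
Pulley: (T₁ − T₂)R = Iα = I(a/R), so T₁ − T₂ = (I/R²)a = (1/2)M_p a = 2.895·a.
Adding the three: (m₁ − m₂)g = (m₁ + m₂ + 2.895)a, so a = (5.00 − 1.18)(9.8)/(5.00 + 1.18 + 2.895) = 4.125 m/s².
α = a/R = 4.125/0.145 = 28.45 rad/s².

α ≈ 28.4 rad/s²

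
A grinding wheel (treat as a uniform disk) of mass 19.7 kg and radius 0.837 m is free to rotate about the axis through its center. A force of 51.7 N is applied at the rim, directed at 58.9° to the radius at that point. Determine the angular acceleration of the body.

I = ½MR² = (1/2)(19.7)(0.837)² = 6.901 kg·m².
Only the tangential component produces torque: τ = F R sinθ = (51.7)(0.837) sin 58.9° = 37.05 N·m.
From τ = Iα: α = 37.05/6.901 = 5.370 rad/s².

α ≈ 5.37 rad/s²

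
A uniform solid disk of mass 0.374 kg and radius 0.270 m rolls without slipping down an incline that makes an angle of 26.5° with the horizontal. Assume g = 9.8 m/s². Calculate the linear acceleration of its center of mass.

a ≈ 2.92 m/s²

Translation along the incline: Mg sinθ − f = Ma.
Rotation about the center: fR = Iα with I = ½MR². No-slip gives a = αR, so f = (I/R²)a = (1/2)M a.
Substituting: Mg sinθ = (1 + 0.5000)Ma, so a = g sinθ/(1 + 0.5000) = (9.8) sin 26.5° / 1.500 = 2.915 m/s².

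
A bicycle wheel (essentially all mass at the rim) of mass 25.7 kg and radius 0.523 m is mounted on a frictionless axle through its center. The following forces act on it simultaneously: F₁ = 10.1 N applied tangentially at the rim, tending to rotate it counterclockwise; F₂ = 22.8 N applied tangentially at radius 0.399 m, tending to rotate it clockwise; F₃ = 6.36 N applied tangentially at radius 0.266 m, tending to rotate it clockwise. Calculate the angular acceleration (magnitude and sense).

I = MR² = (25.7)(0.523)² = 7.030 kg·m².
Taking counterclockwise as positive: τ₁ = +(10.1)(0.523) = +5.282 N·m; τ₂ = −(22.8)(0.399) = −9.097 N·m; τ₃ = −(6.36)(0.266) = −1.692 N·m.
Net torque τ = -5.507 N·m.
α = τ/I = -5.507/7.030 = -0.7833 rad/s².

α ≈ 0.783 rad/s², clockwise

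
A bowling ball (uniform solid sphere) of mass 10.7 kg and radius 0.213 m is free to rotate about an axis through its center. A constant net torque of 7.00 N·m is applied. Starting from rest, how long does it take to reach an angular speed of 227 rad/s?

t ≈ 6.30 s

I = (2/5)MR² = (2/5)(10.7)(0.213)² = 0.1942 kg·m².
α = τ/I = 7.00/0.1942 = 36.05 rad/s².
ω = αt ⇒ t = ω/α = 227/36.05 = 6.297 s.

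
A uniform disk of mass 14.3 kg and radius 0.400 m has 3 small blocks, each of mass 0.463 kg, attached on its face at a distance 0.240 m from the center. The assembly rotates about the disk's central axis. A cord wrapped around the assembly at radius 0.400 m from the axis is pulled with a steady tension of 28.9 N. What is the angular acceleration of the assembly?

α ≈ 9.44 rad/s²

I_disk = ½MR² = ½(14.3)(0.400)² = 1.144 kg·m².
I_blocks = 3·m·r² = 3(0.463)(0.240)² = 0.08001 kg·m².
Total I = 1.224 kg·m².
τ = F r = (28.9)(0.400) = 11.56 N·m.
α = τ/I = 11.56/1.224 = 9.444 rad/s².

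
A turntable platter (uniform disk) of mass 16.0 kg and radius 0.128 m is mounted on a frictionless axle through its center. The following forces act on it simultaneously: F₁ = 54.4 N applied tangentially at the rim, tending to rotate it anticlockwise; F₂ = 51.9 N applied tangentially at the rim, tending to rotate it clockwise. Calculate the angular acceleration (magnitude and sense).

α ≈ 2.44 rad/s², anticlockwise

I = ½MR² = (1/2)(16.0)(0.128)² = 0.1311 kg·m².
Taking anticlockwise as positive: τ₁ = +(54.4)(0.128) = +6.963 N·m; τ₂ = −(51.9)(0.128) = −6.643 N·m.
Net torque τ = 0.3200 N·m.
α = τ/I = 0.3200/0.1311 = 2.441 rad/s².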